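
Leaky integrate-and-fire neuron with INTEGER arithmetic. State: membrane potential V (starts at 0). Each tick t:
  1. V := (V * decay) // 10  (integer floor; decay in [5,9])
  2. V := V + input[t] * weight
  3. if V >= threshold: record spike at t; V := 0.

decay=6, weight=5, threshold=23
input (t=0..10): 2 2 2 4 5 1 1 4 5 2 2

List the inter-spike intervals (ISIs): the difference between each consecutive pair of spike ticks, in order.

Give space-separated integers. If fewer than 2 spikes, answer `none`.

Answer: 1 3 1

Derivation:
t=0: input=2 -> V=10
t=1: input=2 -> V=16
t=2: input=2 -> V=19
t=3: input=4 -> V=0 FIRE
t=4: input=5 -> V=0 FIRE
t=5: input=1 -> V=5
t=6: input=1 -> V=8
t=7: input=4 -> V=0 FIRE
t=8: input=5 -> V=0 FIRE
t=9: input=2 -> V=10
t=10: input=2 -> V=16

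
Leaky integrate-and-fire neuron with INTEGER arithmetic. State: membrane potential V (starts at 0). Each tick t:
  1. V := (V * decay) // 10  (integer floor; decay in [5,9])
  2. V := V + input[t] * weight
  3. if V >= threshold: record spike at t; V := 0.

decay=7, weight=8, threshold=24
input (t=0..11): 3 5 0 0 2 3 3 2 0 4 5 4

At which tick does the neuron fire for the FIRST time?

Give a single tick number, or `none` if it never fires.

t=0: input=3 -> V=0 FIRE
t=1: input=5 -> V=0 FIRE
t=2: input=0 -> V=0
t=3: input=0 -> V=0
t=4: input=2 -> V=16
t=5: input=3 -> V=0 FIRE
t=6: input=3 -> V=0 FIRE
t=7: input=2 -> V=16
t=8: input=0 -> V=11
t=9: input=4 -> V=0 FIRE
t=10: input=5 -> V=0 FIRE
t=11: input=4 -> V=0 FIRE

Answer: 0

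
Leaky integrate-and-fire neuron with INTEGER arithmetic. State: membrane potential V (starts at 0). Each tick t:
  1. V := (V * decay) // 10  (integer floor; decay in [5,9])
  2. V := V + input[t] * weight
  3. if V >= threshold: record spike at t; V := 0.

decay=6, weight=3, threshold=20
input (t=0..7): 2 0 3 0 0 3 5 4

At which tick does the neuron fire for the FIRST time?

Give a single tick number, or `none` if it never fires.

Answer: 6

Derivation:
t=0: input=2 -> V=6
t=1: input=0 -> V=3
t=2: input=3 -> V=10
t=3: input=0 -> V=6
t=4: input=0 -> V=3
t=5: input=3 -> V=10
t=6: input=5 -> V=0 FIRE
t=7: input=4 -> V=12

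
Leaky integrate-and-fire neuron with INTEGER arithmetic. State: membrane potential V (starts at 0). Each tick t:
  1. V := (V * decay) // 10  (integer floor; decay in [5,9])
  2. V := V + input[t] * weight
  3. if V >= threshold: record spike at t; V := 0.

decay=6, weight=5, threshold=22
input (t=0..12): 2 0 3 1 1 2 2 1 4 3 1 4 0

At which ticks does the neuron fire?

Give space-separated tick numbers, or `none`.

Answer: 8 11

Derivation:
t=0: input=2 -> V=10
t=1: input=0 -> V=6
t=2: input=3 -> V=18
t=3: input=1 -> V=15
t=4: input=1 -> V=14
t=5: input=2 -> V=18
t=6: input=2 -> V=20
t=7: input=1 -> V=17
t=8: input=4 -> V=0 FIRE
t=9: input=3 -> V=15
t=10: input=1 -> V=14
t=11: input=4 -> V=0 FIRE
t=12: input=0 -> V=0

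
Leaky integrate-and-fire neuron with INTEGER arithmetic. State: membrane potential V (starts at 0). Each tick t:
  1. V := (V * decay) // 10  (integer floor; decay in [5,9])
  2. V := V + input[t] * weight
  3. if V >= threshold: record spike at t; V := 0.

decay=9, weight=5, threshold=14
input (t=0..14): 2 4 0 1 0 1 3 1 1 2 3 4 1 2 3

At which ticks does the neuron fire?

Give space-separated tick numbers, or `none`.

Answer: 1 6 9 10 11 13 14

Derivation:
t=0: input=2 -> V=10
t=1: input=4 -> V=0 FIRE
t=2: input=0 -> V=0
t=3: input=1 -> V=5
t=4: input=0 -> V=4
t=5: input=1 -> V=8
t=6: input=3 -> V=0 FIRE
t=7: input=1 -> V=5
t=8: input=1 -> V=9
t=9: input=2 -> V=0 FIRE
t=10: input=3 -> V=0 FIRE
t=11: input=4 -> V=0 FIRE
t=12: input=1 -> V=5
t=13: input=2 -> V=0 FIRE
t=14: input=3 -> V=0 FIRE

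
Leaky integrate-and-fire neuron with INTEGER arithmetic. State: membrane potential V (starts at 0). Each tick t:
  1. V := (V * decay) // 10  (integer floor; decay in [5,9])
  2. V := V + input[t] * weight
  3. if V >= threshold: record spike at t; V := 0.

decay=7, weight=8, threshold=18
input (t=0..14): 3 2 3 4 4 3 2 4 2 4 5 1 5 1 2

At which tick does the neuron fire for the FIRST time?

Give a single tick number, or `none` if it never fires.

Answer: 0

Derivation:
t=0: input=3 -> V=0 FIRE
t=1: input=2 -> V=16
t=2: input=3 -> V=0 FIRE
t=3: input=4 -> V=0 FIRE
t=4: input=4 -> V=0 FIRE
t=5: input=3 -> V=0 FIRE
t=6: input=2 -> V=16
t=7: input=4 -> V=0 FIRE
t=8: input=2 -> V=16
t=9: input=4 -> V=0 FIRE
t=10: input=5 -> V=0 FIRE
t=11: input=1 -> V=8
t=12: input=5 -> V=0 FIRE
t=13: input=1 -> V=8
t=14: input=2 -> V=0 FIRE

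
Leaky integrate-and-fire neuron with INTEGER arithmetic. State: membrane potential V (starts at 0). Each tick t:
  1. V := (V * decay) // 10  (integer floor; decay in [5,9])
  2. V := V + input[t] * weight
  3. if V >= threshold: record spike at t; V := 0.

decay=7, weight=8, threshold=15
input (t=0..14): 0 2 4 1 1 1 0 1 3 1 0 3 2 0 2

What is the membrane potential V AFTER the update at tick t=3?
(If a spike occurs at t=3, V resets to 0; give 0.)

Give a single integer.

t=0: input=0 -> V=0
t=1: input=2 -> V=0 FIRE
t=2: input=4 -> V=0 FIRE
t=3: input=1 -> V=8
t=4: input=1 -> V=13
t=5: input=1 -> V=0 FIRE
t=6: input=0 -> V=0
t=7: input=1 -> V=8
t=8: input=3 -> V=0 FIRE
t=9: input=1 -> V=8
t=10: input=0 -> V=5
t=11: input=3 -> V=0 FIRE
t=12: input=2 -> V=0 FIRE
t=13: input=0 -> V=0
t=14: input=2 -> V=0 FIRE

Answer: 8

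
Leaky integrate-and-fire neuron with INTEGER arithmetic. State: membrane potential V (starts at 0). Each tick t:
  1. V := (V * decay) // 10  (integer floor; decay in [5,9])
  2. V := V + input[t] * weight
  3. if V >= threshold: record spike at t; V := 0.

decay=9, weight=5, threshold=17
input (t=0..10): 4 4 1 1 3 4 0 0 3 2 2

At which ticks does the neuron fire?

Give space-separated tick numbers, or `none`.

t=0: input=4 -> V=0 FIRE
t=1: input=4 -> V=0 FIRE
t=2: input=1 -> V=5
t=3: input=1 -> V=9
t=4: input=3 -> V=0 FIRE
t=5: input=4 -> V=0 FIRE
t=6: input=0 -> V=0
t=7: input=0 -> V=0
t=8: input=3 -> V=15
t=9: input=2 -> V=0 FIRE
t=10: input=2 -> V=10

Answer: 0 1 4 5 9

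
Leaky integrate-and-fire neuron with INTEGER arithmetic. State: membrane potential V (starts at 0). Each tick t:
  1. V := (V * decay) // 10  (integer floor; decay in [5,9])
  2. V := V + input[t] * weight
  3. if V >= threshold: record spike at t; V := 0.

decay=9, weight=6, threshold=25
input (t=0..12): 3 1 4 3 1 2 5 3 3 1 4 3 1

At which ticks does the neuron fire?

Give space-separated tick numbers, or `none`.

t=0: input=3 -> V=18
t=1: input=1 -> V=22
t=2: input=4 -> V=0 FIRE
t=3: input=3 -> V=18
t=4: input=1 -> V=22
t=5: input=2 -> V=0 FIRE
t=6: input=5 -> V=0 FIRE
t=7: input=3 -> V=18
t=8: input=3 -> V=0 FIRE
t=9: input=1 -> V=6
t=10: input=4 -> V=0 FIRE
t=11: input=3 -> V=18
t=12: input=1 -> V=22

Answer: 2 5 6 8 10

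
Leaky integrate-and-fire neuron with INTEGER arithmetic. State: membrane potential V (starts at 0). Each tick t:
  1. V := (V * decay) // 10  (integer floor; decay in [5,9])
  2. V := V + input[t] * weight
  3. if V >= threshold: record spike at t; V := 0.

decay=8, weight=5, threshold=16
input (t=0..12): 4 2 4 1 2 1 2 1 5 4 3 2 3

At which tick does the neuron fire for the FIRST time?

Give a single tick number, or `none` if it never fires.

t=0: input=4 -> V=0 FIRE
t=1: input=2 -> V=10
t=2: input=4 -> V=0 FIRE
t=3: input=1 -> V=5
t=4: input=2 -> V=14
t=5: input=1 -> V=0 FIRE
t=6: input=2 -> V=10
t=7: input=1 -> V=13
t=8: input=5 -> V=0 FIRE
t=9: input=4 -> V=0 FIRE
t=10: input=3 -> V=15
t=11: input=2 -> V=0 FIRE
t=12: input=3 -> V=15

Answer: 0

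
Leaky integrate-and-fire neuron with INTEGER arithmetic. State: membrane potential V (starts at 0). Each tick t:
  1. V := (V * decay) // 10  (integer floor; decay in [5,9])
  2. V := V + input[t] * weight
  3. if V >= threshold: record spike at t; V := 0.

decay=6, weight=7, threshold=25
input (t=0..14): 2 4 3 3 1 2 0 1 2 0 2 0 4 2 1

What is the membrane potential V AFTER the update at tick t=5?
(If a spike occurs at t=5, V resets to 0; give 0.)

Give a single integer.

Answer: 18

Derivation:
t=0: input=2 -> V=14
t=1: input=4 -> V=0 FIRE
t=2: input=3 -> V=21
t=3: input=3 -> V=0 FIRE
t=4: input=1 -> V=7
t=5: input=2 -> V=18
t=6: input=0 -> V=10
t=7: input=1 -> V=13
t=8: input=2 -> V=21
t=9: input=0 -> V=12
t=10: input=2 -> V=21
t=11: input=0 -> V=12
t=12: input=4 -> V=0 FIRE
t=13: input=2 -> V=14
t=14: input=1 -> V=15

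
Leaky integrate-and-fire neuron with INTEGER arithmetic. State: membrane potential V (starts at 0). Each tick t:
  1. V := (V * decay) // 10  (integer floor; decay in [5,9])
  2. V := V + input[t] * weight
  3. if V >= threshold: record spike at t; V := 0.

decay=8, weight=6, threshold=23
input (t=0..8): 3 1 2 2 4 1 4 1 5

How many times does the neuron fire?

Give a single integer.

Answer: 4

Derivation:
t=0: input=3 -> V=18
t=1: input=1 -> V=20
t=2: input=2 -> V=0 FIRE
t=3: input=2 -> V=12
t=4: input=4 -> V=0 FIRE
t=5: input=1 -> V=6
t=6: input=4 -> V=0 FIRE
t=7: input=1 -> V=6
t=8: input=5 -> V=0 FIRE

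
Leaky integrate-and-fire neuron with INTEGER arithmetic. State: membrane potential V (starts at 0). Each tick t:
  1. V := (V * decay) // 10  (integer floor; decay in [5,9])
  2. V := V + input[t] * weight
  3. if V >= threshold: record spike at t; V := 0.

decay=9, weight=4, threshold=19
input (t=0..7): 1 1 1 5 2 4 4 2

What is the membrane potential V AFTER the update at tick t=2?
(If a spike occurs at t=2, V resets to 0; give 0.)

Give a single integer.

Answer: 10

Derivation:
t=0: input=1 -> V=4
t=1: input=1 -> V=7
t=2: input=1 -> V=10
t=3: input=5 -> V=0 FIRE
t=4: input=2 -> V=8
t=5: input=4 -> V=0 FIRE
t=6: input=4 -> V=16
t=7: input=2 -> V=0 FIRE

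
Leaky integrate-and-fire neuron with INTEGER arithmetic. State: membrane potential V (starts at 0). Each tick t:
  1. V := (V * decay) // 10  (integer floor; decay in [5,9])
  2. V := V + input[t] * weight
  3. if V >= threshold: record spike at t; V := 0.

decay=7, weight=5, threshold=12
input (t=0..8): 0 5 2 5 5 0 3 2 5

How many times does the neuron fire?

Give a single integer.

Answer: 5

Derivation:
t=0: input=0 -> V=0
t=1: input=5 -> V=0 FIRE
t=2: input=2 -> V=10
t=3: input=5 -> V=0 FIRE
t=4: input=5 -> V=0 FIRE
t=5: input=0 -> V=0
t=6: input=3 -> V=0 FIRE
t=7: input=2 -> V=10
t=8: input=5 -> V=0 FIRE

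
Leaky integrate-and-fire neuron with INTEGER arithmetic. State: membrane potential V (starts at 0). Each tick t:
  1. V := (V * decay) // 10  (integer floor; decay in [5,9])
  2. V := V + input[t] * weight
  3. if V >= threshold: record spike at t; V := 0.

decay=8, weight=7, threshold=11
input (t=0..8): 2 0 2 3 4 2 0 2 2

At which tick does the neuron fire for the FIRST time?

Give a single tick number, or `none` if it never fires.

t=0: input=2 -> V=0 FIRE
t=1: input=0 -> V=0
t=2: input=2 -> V=0 FIRE
t=3: input=3 -> V=0 FIRE
t=4: input=4 -> V=0 FIRE
t=5: input=2 -> V=0 FIRE
t=6: input=0 -> V=0
t=7: input=2 -> V=0 FIRE
t=8: input=2 -> V=0 FIRE

Answer: 0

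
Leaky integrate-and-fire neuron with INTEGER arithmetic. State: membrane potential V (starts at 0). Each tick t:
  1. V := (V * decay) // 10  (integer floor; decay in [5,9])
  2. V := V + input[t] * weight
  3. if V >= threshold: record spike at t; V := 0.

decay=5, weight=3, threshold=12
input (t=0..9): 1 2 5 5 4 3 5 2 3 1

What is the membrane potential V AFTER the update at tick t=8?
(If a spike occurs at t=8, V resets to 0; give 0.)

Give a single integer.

Answer: 0

Derivation:
t=0: input=1 -> V=3
t=1: input=2 -> V=7
t=2: input=5 -> V=0 FIRE
t=3: input=5 -> V=0 FIRE
t=4: input=4 -> V=0 FIRE
t=5: input=3 -> V=9
t=6: input=5 -> V=0 FIRE
t=7: input=2 -> V=6
t=8: input=3 -> V=0 FIRE
t=9: input=1 -> V=3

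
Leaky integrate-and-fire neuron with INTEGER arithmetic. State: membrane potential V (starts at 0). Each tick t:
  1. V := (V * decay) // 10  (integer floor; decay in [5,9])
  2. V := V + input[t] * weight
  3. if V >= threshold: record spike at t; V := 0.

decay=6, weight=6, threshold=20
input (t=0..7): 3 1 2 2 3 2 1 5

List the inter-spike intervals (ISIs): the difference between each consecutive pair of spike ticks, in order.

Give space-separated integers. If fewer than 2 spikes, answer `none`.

t=0: input=3 -> V=18
t=1: input=1 -> V=16
t=2: input=2 -> V=0 FIRE
t=3: input=2 -> V=12
t=4: input=3 -> V=0 FIRE
t=5: input=2 -> V=12
t=6: input=1 -> V=13
t=7: input=5 -> V=0 FIRE

Answer: 2 3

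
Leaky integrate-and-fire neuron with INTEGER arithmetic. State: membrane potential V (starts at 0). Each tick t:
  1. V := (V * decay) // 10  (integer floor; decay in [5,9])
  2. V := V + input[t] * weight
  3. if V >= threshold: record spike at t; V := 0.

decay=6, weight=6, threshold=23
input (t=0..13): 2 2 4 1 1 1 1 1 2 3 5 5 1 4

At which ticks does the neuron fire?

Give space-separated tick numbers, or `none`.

Answer: 2 9 10 11 13

Derivation:
t=0: input=2 -> V=12
t=1: input=2 -> V=19
t=2: input=4 -> V=0 FIRE
t=3: input=1 -> V=6
t=4: input=1 -> V=9
t=5: input=1 -> V=11
t=6: input=1 -> V=12
t=7: input=1 -> V=13
t=8: input=2 -> V=19
t=9: input=3 -> V=0 FIRE
t=10: input=5 -> V=0 FIRE
t=11: input=5 -> V=0 FIRE
t=12: input=1 -> V=6
t=13: input=4 -> V=0 FIRE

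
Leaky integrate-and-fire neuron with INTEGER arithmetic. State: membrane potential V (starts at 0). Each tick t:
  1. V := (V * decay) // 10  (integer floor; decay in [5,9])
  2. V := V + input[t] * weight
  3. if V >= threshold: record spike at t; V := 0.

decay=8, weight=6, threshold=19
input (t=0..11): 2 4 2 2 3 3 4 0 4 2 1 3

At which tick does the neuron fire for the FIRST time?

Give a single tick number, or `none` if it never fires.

Answer: 1

Derivation:
t=0: input=2 -> V=12
t=1: input=4 -> V=0 FIRE
t=2: input=2 -> V=12
t=3: input=2 -> V=0 FIRE
t=4: input=3 -> V=18
t=5: input=3 -> V=0 FIRE
t=6: input=4 -> V=0 FIRE
t=7: input=0 -> V=0
t=8: input=4 -> V=0 FIRE
t=9: input=2 -> V=12
t=10: input=1 -> V=15
t=11: input=3 -> V=0 FIRE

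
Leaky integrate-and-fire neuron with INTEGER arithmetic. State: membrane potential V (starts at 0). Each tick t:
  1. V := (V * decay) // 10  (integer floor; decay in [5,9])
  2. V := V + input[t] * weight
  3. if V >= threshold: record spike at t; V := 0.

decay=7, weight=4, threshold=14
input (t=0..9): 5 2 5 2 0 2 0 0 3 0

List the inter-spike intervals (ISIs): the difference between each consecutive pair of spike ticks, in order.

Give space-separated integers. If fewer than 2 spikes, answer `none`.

t=0: input=5 -> V=0 FIRE
t=1: input=2 -> V=8
t=2: input=5 -> V=0 FIRE
t=3: input=2 -> V=8
t=4: input=0 -> V=5
t=5: input=2 -> V=11
t=6: input=0 -> V=7
t=7: input=0 -> V=4
t=8: input=3 -> V=0 FIRE
t=9: input=0 -> V=0

Answer: 2 6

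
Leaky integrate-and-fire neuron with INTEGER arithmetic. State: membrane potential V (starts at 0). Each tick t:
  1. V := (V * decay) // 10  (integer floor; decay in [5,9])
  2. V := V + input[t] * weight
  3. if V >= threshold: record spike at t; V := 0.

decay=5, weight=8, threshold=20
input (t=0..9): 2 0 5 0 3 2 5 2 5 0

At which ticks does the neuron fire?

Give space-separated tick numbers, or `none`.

Answer: 2 4 6 8

Derivation:
t=0: input=2 -> V=16
t=1: input=0 -> V=8
t=2: input=5 -> V=0 FIRE
t=3: input=0 -> V=0
t=4: input=3 -> V=0 FIRE
t=5: input=2 -> V=16
t=6: input=5 -> V=0 FIRE
t=7: input=2 -> V=16
t=8: input=5 -> V=0 FIRE
t=9: input=0 -> V=0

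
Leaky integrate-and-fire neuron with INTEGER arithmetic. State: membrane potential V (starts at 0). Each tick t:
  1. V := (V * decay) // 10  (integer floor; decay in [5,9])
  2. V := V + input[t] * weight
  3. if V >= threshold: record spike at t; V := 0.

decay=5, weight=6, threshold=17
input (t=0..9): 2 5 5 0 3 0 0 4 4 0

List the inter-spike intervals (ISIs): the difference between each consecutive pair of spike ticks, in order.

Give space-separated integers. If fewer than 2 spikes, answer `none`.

Answer: 1 2 3 1

Derivation:
t=0: input=2 -> V=12
t=1: input=5 -> V=0 FIRE
t=2: input=5 -> V=0 FIRE
t=3: input=0 -> V=0
t=4: input=3 -> V=0 FIRE
t=5: input=0 -> V=0
t=6: input=0 -> V=0
t=7: input=4 -> V=0 FIRE
t=8: input=4 -> V=0 FIRE
t=9: input=0 -> V=0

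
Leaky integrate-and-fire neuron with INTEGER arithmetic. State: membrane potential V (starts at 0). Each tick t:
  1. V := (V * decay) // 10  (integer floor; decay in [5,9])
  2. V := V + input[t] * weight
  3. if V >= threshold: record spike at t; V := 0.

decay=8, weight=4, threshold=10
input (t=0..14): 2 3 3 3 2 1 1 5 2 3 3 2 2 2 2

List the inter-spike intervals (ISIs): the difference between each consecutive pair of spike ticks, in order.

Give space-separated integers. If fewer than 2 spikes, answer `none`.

t=0: input=2 -> V=8
t=1: input=3 -> V=0 FIRE
t=2: input=3 -> V=0 FIRE
t=3: input=3 -> V=0 FIRE
t=4: input=2 -> V=8
t=5: input=1 -> V=0 FIRE
t=6: input=1 -> V=4
t=7: input=5 -> V=0 FIRE
t=8: input=2 -> V=8
t=9: input=3 -> V=0 FIRE
t=10: input=3 -> V=0 FIRE
t=11: input=2 -> V=8
t=12: input=2 -> V=0 FIRE
t=13: input=2 -> V=8
t=14: input=2 -> V=0 FIRE

Answer: 1 1 2 2 2 1 2 2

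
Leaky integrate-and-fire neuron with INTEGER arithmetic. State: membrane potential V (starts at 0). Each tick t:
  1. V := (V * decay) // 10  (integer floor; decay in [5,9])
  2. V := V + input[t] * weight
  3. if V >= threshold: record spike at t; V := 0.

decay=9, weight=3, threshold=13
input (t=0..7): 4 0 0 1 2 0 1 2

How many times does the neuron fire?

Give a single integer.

Answer: 1

Derivation:
t=0: input=4 -> V=12
t=1: input=0 -> V=10
t=2: input=0 -> V=9
t=3: input=1 -> V=11
t=4: input=2 -> V=0 FIRE
t=5: input=0 -> V=0
t=6: input=1 -> V=3
t=7: input=2 -> V=8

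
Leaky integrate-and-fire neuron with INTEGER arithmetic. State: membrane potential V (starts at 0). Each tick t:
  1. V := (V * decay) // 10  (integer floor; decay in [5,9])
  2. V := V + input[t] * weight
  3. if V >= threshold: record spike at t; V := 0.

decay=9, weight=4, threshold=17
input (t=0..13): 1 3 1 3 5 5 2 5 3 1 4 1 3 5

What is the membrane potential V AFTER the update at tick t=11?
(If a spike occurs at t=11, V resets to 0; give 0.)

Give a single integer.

t=0: input=1 -> V=4
t=1: input=3 -> V=15
t=2: input=1 -> V=0 FIRE
t=3: input=3 -> V=12
t=4: input=5 -> V=0 FIRE
t=5: input=5 -> V=0 FIRE
t=6: input=2 -> V=8
t=7: input=5 -> V=0 FIRE
t=8: input=3 -> V=12
t=9: input=1 -> V=14
t=10: input=4 -> V=0 FIRE
t=11: input=1 -> V=4
t=12: input=3 -> V=15
t=13: input=5 -> V=0 FIRE

Answer: 4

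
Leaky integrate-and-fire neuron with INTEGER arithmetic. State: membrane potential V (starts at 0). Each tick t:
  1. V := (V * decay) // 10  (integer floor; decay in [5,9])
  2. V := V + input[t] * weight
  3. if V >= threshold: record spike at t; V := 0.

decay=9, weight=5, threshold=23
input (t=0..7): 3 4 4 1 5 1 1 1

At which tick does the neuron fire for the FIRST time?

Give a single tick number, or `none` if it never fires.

Answer: 1

Derivation:
t=0: input=3 -> V=15
t=1: input=4 -> V=0 FIRE
t=2: input=4 -> V=20
t=3: input=1 -> V=0 FIRE
t=4: input=5 -> V=0 FIRE
t=5: input=1 -> V=5
t=6: input=1 -> V=9
t=7: input=1 -> V=13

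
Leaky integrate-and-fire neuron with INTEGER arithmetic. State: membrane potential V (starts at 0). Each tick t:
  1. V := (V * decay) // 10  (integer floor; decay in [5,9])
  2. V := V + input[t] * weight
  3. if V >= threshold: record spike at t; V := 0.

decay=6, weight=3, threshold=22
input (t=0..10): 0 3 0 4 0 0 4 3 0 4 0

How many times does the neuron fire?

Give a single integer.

Answer: 0

Derivation:
t=0: input=0 -> V=0
t=1: input=3 -> V=9
t=2: input=0 -> V=5
t=3: input=4 -> V=15
t=4: input=0 -> V=9
t=5: input=0 -> V=5
t=6: input=4 -> V=15
t=7: input=3 -> V=18
t=8: input=0 -> V=10
t=9: input=4 -> V=18
t=10: input=0 -> V=10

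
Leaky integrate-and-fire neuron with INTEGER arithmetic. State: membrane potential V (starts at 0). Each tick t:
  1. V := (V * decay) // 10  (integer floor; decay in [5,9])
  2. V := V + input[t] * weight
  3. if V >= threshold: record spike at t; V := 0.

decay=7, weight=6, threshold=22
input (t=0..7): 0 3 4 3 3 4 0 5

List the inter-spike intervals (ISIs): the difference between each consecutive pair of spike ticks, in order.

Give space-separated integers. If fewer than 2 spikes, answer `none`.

t=0: input=0 -> V=0
t=1: input=3 -> V=18
t=2: input=4 -> V=0 FIRE
t=3: input=3 -> V=18
t=4: input=3 -> V=0 FIRE
t=5: input=4 -> V=0 FIRE
t=6: input=0 -> V=0
t=7: input=5 -> V=0 FIRE

Answer: 2 1 2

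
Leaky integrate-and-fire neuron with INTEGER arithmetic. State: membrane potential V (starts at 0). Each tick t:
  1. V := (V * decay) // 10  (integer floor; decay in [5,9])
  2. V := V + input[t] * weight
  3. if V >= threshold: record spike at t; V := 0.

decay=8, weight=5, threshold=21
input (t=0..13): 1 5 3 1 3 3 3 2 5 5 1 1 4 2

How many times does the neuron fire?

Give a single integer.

Answer: 6

Derivation:
t=0: input=1 -> V=5
t=1: input=5 -> V=0 FIRE
t=2: input=3 -> V=15
t=3: input=1 -> V=17
t=4: input=3 -> V=0 FIRE
t=5: input=3 -> V=15
t=6: input=3 -> V=0 FIRE
t=7: input=2 -> V=10
t=8: input=5 -> V=0 FIRE
t=9: input=5 -> V=0 FIRE
t=10: input=1 -> V=5
t=11: input=1 -> V=9
t=12: input=4 -> V=0 FIRE
t=13: input=2 -> V=10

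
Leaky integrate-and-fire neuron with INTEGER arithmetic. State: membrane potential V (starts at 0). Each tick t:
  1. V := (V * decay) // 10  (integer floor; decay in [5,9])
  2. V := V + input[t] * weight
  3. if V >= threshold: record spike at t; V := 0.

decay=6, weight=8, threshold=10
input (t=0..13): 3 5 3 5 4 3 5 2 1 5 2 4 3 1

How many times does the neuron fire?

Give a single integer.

Answer: 12

Derivation:
t=0: input=3 -> V=0 FIRE
t=1: input=5 -> V=0 FIRE
t=2: input=3 -> V=0 FIRE
t=3: input=5 -> V=0 FIRE
t=4: input=4 -> V=0 FIRE
t=5: input=3 -> V=0 FIRE
t=6: input=5 -> V=0 FIRE
t=7: input=2 -> V=0 FIRE
t=8: input=1 -> V=8
t=9: input=5 -> V=0 FIRE
t=10: input=2 -> V=0 FIRE
t=11: input=4 -> V=0 FIRE
t=12: input=3 -> V=0 FIRE
t=13: input=1 -> V=8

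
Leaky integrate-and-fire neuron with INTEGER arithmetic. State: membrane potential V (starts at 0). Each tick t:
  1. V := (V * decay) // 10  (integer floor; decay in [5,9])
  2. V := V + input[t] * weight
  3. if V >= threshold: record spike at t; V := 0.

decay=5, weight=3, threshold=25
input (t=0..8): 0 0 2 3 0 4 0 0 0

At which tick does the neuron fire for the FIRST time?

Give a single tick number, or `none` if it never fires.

Answer: none

Derivation:
t=0: input=0 -> V=0
t=1: input=0 -> V=0
t=2: input=2 -> V=6
t=3: input=3 -> V=12
t=4: input=0 -> V=6
t=5: input=4 -> V=15
t=6: input=0 -> V=7
t=7: input=0 -> V=3
t=8: input=0 -> V=1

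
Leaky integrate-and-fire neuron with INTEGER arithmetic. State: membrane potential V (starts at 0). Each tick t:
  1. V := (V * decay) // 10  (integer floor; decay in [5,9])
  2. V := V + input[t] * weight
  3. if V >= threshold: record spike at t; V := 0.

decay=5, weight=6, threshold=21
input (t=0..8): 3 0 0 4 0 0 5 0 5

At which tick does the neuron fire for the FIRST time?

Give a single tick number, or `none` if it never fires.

Answer: 3

Derivation:
t=0: input=3 -> V=18
t=1: input=0 -> V=9
t=2: input=0 -> V=4
t=3: input=4 -> V=0 FIRE
t=4: input=0 -> V=0
t=5: input=0 -> V=0
t=6: input=5 -> V=0 FIRE
t=7: input=0 -> V=0
t=8: input=5 -> V=0 FIRE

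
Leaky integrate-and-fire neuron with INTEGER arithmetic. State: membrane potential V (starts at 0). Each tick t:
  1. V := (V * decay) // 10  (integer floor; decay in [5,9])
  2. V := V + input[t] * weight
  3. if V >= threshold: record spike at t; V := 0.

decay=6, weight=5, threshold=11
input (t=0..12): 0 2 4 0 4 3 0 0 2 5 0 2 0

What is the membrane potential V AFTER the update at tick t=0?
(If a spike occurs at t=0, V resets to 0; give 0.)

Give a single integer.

Answer: 0

Derivation:
t=0: input=0 -> V=0
t=1: input=2 -> V=10
t=2: input=4 -> V=0 FIRE
t=3: input=0 -> V=0
t=4: input=4 -> V=0 FIRE
t=5: input=3 -> V=0 FIRE
t=6: input=0 -> V=0
t=7: input=0 -> V=0
t=8: input=2 -> V=10
t=9: input=5 -> V=0 FIRE
t=10: input=0 -> V=0
t=11: input=2 -> V=10
t=12: input=0 -> V=6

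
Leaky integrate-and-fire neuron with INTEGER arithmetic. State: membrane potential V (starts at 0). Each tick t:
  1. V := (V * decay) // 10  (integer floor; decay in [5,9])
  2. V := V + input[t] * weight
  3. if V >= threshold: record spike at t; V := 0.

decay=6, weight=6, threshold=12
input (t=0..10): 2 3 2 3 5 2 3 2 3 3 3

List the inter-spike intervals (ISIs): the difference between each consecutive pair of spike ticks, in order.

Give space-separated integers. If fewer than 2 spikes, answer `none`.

Answer: 1 1 1 1 1 1 1 1 1 1

Derivation:
t=0: input=2 -> V=0 FIRE
t=1: input=3 -> V=0 FIRE
t=2: input=2 -> V=0 FIRE
t=3: input=3 -> V=0 FIRE
t=4: input=5 -> V=0 FIRE
t=5: input=2 -> V=0 FIRE
t=6: input=3 -> V=0 FIRE
t=7: input=2 -> V=0 FIRE
t=8: input=3 -> V=0 FIRE
t=9: input=3 -> V=0 FIRE
t=10: input=3 -> V=0 FIRE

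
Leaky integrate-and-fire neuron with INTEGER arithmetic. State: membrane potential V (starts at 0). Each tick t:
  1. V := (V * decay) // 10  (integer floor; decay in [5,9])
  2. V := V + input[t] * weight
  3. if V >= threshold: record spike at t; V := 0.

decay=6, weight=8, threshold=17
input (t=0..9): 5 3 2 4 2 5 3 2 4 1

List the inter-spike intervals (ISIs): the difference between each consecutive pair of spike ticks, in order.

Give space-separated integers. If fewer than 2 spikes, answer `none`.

t=0: input=5 -> V=0 FIRE
t=1: input=3 -> V=0 FIRE
t=2: input=2 -> V=16
t=3: input=4 -> V=0 FIRE
t=4: input=2 -> V=16
t=5: input=5 -> V=0 FIRE
t=6: input=3 -> V=0 FIRE
t=7: input=2 -> V=16
t=8: input=4 -> V=0 FIRE
t=9: input=1 -> V=8

Answer: 1 2 2 1 2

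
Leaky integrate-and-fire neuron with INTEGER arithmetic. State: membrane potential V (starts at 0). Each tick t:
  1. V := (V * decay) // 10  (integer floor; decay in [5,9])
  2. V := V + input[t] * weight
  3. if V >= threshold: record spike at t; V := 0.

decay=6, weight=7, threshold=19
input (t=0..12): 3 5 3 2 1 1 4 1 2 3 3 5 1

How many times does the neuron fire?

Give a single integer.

Answer: 7

Derivation:
t=0: input=3 -> V=0 FIRE
t=1: input=5 -> V=0 FIRE
t=2: input=3 -> V=0 FIRE
t=3: input=2 -> V=14
t=4: input=1 -> V=15
t=5: input=1 -> V=16
t=6: input=4 -> V=0 FIRE
t=7: input=1 -> V=7
t=8: input=2 -> V=18
t=9: input=3 -> V=0 FIRE
t=10: input=3 -> V=0 FIRE
t=11: input=5 -> V=0 FIRE
t=12: input=1 -> V=7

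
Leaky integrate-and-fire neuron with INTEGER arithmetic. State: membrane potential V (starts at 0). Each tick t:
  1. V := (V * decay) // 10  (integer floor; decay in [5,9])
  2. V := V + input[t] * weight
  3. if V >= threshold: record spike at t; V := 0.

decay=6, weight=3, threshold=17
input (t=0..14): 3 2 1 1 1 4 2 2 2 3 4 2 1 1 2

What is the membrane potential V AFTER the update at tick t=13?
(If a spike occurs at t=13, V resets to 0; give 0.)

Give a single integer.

Answer: 9

Derivation:
t=0: input=3 -> V=9
t=1: input=2 -> V=11
t=2: input=1 -> V=9
t=3: input=1 -> V=8
t=4: input=1 -> V=7
t=5: input=4 -> V=16
t=6: input=2 -> V=15
t=7: input=2 -> V=15
t=8: input=2 -> V=15
t=9: input=3 -> V=0 FIRE
t=10: input=4 -> V=12
t=11: input=2 -> V=13
t=12: input=1 -> V=10
t=13: input=1 -> V=9
t=14: input=2 -> V=11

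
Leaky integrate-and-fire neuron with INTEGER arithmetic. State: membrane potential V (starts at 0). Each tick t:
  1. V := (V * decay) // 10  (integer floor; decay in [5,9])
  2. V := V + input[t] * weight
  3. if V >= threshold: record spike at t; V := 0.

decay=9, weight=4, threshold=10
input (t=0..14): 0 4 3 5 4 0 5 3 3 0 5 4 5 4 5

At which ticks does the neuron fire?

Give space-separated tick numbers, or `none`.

t=0: input=0 -> V=0
t=1: input=4 -> V=0 FIRE
t=2: input=3 -> V=0 FIRE
t=3: input=5 -> V=0 FIRE
t=4: input=4 -> V=0 FIRE
t=5: input=0 -> V=0
t=6: input=5 -> V=0 FIRE
t=7: input=3 -> V=0 FIRE
t=8: input=3 -> V=0 FIRE
t=9: input=0 -> V=0
t=10: input=5 -> V=0 FIRE
t=11: input=4 -> V=0 FIRE
t=12: input=5 -> V=0 FIRE
t=13: input=4 -> V=0 FIRE
t=14: input=5 -> V=0 FIRE

Answer: 1 2 3 4 6 7 8 10 11 12 13 14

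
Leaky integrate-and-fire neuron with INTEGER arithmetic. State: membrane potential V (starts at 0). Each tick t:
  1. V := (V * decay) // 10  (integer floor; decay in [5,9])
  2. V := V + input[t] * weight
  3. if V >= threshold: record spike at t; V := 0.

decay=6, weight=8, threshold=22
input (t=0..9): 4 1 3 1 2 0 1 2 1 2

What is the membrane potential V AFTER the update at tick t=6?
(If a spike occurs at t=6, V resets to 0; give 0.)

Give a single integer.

Answer: 15

Derivation:
t=0: input=4 -> V=0 FIRE
t=1: input=1 -> V=8
t=2: input=3 -> V=0 FIRE
t=3: input=1 -> V=8
t=4: input=2 -> V=20
t=5: input=0 -> V=12
t=6: input=1 -> V=15
t=7: input=2 -> V=0 FIRE
t=8: input=1 -> V=8
t=9: input=2 -> V=20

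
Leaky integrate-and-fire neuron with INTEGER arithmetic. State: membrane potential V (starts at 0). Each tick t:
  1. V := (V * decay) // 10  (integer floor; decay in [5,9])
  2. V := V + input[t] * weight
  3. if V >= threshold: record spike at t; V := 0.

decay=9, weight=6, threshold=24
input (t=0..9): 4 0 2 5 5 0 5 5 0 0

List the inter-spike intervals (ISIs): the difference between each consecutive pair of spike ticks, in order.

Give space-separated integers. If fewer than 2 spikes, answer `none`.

t=0: input=4 -> V=0 FIRE
t=1: input=0 -> V=0
t=2: input=2 -> V=12
t=3: input=5 -> V=0 FIRE
t=4: input=5 -> V=0 FIRE
t=5: input=0 -> V=0
t=6: input=5 -> V=0 FIRE
t=7: input=5 -> V=0 FIRE
t=8: input=0 -> V=0
t=9: input=0 -> V=0

Answer: 3 1 2 1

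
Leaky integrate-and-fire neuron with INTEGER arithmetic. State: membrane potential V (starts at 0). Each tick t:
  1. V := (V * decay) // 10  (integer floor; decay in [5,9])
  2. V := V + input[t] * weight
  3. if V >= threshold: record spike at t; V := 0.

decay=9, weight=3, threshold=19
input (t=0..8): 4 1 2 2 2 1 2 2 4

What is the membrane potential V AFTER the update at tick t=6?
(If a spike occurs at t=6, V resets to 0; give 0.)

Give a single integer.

Answer: 13

Derivation:
t=0: input=4 -> V=12
t=1: input=1 -> V=13
t=2: input=2 -> V=17
t=3: input=2 -> V=0 FIRE
t=4: input=2 -> V=6
t=5: input=1 -> V=8
t=6: input=2 -> V=13
t=7: input=2 -> V=17
t=8: input=4 -> V=0 FIRE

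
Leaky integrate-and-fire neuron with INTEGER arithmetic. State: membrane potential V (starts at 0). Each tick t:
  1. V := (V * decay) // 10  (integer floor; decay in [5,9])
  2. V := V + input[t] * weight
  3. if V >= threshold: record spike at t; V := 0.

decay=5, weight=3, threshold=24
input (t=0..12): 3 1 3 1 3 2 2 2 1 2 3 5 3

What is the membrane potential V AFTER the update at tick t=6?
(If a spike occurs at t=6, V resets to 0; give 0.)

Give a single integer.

t=0: input=3 -> V=9
t=1: input=1 -> V=7
t=2: input=3 -> V=12
t=3: input=1 -> V=9
t=4: input=3 -> V=13
t=5: input=2 -> V=12
t=6: input=2 -> V=12
t=7: input=2 -> V=12
t=8: input=1 -> V=9
t=9: input=2 -> V=10
t=10: input=3 -> V=14
t=11: input=5 -> V=22
t=12: input=3 -> V=20

Answer: 12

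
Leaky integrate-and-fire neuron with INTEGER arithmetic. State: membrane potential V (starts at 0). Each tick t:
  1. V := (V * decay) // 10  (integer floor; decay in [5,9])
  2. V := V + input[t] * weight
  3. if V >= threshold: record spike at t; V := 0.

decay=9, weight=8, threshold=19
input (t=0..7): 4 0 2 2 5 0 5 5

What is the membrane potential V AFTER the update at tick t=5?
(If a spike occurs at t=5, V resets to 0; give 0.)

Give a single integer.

Answer: 0

Derivation:
t=0: input=4 -> V=0 FIRE
t=1: input=0 -> V=0
t=2: input=2 -> V=16
t=3: input=2 -> V=0 FIRE
t=4: input=5 -> V=0 FIRE
t=5: input=0 -> V=0
t=6: input=5 -> V=0 FIRE
t=7: input=5 -> V=0 FIRE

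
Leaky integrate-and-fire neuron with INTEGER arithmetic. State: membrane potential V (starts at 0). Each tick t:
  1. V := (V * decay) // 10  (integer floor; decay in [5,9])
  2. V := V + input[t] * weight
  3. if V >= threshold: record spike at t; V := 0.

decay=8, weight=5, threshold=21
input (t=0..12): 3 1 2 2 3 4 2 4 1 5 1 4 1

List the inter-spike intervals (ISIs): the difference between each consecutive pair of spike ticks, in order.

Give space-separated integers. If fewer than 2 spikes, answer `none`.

t=0: input=3 -> V=15
t=1: input=1 -> V=17
t=2: input=2 -> V=0 FIRE
t=3: input=2 -> V=10
t=4: input=3 -> V=0 FIRE
t=5: input=4 -> V=20
t=6: input=2 -> V=0 FIRE
t=7: input=4 -> V=20
t=8: input=1 -> V=0 FIRE
t=9: input=5 -> V=0 FIRE
t=10: input=1 -> V=5
t=11: input=4 -> V=0 FIRE
t=12: input=1 -> V=5

Answer: 2 2 2 1 2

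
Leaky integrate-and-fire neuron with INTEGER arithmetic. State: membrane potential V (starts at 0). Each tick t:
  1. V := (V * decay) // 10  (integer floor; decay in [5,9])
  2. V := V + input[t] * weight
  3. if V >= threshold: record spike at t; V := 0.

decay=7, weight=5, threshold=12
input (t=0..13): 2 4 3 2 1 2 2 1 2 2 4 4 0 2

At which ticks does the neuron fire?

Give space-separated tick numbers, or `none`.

t=0: input=2 -> V=10
t=1: input=4 -> V=0 FIRE
t=2: input=3 -> V=0 FIRE
t=3: input=2 -> V=10
t=4: input=1 -> V=0 FIRE
t=5: input=2 -> V=10
t=6: input=2 -> V=0 FIRE
t=7: input=1 -> V=5
t=8: input=2 -> V=0 FIRE
t=9: input=2 -> V=10
t=10: input=4 -> V=0 FIRE
t=11: input=4 -> V=0 FIRE
t=12: input=0 -> V=0
t=13: input=2 -> V=10

Answer: 1 2 4 6 8 10 11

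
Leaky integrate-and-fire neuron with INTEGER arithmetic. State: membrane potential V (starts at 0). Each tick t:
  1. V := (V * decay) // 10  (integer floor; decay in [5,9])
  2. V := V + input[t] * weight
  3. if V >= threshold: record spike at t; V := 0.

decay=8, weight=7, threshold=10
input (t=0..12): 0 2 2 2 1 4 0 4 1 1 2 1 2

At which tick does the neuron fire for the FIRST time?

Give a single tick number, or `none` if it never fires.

Answer: 1

Derivation:
t=0: input=0 -> V=0
t=1: input=2 -> V=0 FIRE
t=2: input=2 -> V=0 FIRE
t=3: input=2 -> V=0 FIRE
t=4: input=1 -> V=7
t=5: input=4 -> V=0 FIRE
t=6: input=0 -> V=0
t=7: input=4 -> V=0 FIRE
t=8: input=1 -> V=7
t=9: input=1 -> V=0 FIRE
t=10: input=2 -> V=0 FIRE
t=11: input=1 -> V=7
t=12: input=2 -> V=0 FIRE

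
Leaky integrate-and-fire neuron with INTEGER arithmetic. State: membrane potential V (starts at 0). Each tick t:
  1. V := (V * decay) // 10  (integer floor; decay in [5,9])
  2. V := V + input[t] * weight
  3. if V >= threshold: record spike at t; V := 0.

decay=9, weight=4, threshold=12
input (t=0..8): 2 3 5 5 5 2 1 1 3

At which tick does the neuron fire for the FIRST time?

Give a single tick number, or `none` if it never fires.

t=0: input=2 -> V=8
t=1: input=3 -> V=0 FIRE
t=2: input=5 -> V=0 FIRE
t=3: input=5 -> V=0 FIRE
t=4: input=5 -> V=0 FIRE
t=5: input=2 -> V=8
t=6: input=1 -> V=11
t=7: input=1 -> V=0 FIRE
t=8: input=3 -> V=0 FIRE

Answer: 1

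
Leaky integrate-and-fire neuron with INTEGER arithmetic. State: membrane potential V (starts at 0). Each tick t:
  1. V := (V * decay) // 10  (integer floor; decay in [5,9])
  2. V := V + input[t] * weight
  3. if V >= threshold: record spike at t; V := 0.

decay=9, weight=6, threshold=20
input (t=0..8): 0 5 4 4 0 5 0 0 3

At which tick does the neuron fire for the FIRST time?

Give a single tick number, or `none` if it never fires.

t=0: input=0 -> V=0
t=1: input=5 -> V=0 FIRE
t=2: input=4 -> V=0 FIRE
t=3: input=4 -> V=0 FIRE
t=4: input=0 -> V=0
t=5: input=5 -> V=0 FIRE
t=6: input=0 -> V=0
t=7: input=0 -> V=0
t=8: input=3 -> V=18

Answer: 1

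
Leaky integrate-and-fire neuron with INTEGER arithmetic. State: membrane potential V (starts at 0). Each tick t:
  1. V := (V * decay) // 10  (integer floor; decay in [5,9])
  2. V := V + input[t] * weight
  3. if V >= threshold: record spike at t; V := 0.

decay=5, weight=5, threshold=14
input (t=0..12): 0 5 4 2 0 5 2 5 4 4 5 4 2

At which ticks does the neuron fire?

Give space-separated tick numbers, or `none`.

t=0: input=0 -> V=0
t=1: input=5 -> V=0 FIRE
t=2: input=4 -> V=0 FIRE
t=3: input=2 -> V=10
t=4: input=0 -> V=5
t=5: input=5 -> V=0 FIRE
t=6: input=2 -> V=10
t=7: input=5 -> V=0 FIRE
t=8: input=4 -> V=0 FIRE
t=9: input=4 -> V=0 FIRE
t=10: input=5 -> V=0 FIRE
t=11: input=4 -> V=0 FIRE
t=12: input=2 -> V=10

Answer: 1 2 5 7 8 9 10 11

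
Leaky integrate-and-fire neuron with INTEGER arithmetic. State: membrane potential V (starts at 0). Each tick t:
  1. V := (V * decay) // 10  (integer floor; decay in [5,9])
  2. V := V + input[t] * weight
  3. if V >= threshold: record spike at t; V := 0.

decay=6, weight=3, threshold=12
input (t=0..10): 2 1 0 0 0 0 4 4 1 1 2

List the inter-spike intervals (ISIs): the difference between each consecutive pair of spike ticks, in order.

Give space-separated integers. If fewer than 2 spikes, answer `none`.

Answer: 1

Derivation:
t=0: input=2 -> V=6
t=1: input=1 -> V=6
t=2: input=0 -> V=3
t=3: input=0 -> V=1
t=4: input=0 -> V=0
t=5: input=0 -> V=0
t=6: input=4 -> V=0 FIRE
t=7: input=4 -> V=0 FIRE
t=8: input=1 -> V=3
t=9: input=1 -> V=4
t=10: input=2 -> V=8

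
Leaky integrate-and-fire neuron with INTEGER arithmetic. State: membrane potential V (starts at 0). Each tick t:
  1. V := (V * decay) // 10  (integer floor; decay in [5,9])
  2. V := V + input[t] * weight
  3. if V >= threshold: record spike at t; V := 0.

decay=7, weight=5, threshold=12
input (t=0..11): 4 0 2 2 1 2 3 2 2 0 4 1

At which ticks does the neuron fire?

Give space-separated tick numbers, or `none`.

t=0: input=4 -> V=0 FIRE
t=1: input=0 -> V=0
t=2: input=2 -> V=10
t=3: input=2 -> V=0 FIRE
t=4: input=1 -> V=5
t=5: input=2 -> V=0 FIRE
t=6: input=3 -> V=0 FIRE
t=7: input=2 -> V=10
t=8: input=2 -> V=0 FIRE
t=9: input=0 -> V=0
t=10: input=4 -> V=0 FIRE
t=11: input=1 -> V=5

Answer: 0 3 5 6 8 10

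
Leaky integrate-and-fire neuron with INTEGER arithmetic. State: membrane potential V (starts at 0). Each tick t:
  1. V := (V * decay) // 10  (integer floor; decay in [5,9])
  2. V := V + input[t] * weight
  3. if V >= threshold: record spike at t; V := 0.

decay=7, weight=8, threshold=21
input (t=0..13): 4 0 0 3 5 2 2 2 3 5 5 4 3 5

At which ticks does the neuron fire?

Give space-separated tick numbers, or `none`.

t=0: input=4 -> V=0 FIRE
t=1: input=0 -> V=0
t=2: input=0 -> V=0
t=3: input=3 -> V=0 FIRE
t=4: input=5 -> V=0 FIRE
t=5: input=2 -> V=16
t=6: input=2 -> V=0 FIRE
t=7: input=2 -> V=16
t=8: input=3 -> V=0 FIRE
t=9: input=5 -> V=0 FIRE
t=10: input=5 -> V=0 FIRE
t=11: input=4 -> V=0 FIRE
t=12: input=3 -> V=0 FIRE
t=13: input=5 -> V=0 FIRE

Answer: 0 3 4 6 8 9 10 11 12 13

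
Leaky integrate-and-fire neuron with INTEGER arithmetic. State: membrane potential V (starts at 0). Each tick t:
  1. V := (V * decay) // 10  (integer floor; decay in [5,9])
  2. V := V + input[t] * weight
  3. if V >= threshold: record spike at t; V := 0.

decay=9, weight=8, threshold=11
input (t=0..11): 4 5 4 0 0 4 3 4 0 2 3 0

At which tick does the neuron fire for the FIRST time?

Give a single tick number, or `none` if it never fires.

Answer: 0

Derivation:
t=0: input=4 -> V=0 FIRE
t=1: input=5 -> V=0 FIRE
t=2: input=4 -> V=0 FIRE
t=3: input=0 -> V=0
t=4: input=0 -> V=0
t=5: input=4 -> V=0 FIRE
t=6: input=3 -> V=0 FIRE
t=7: input=4 -> V=0 FIRE
t=8: input=0 -> V=0
t=9: input=2 -> V=0 FIRE
t=10: input=3 -> V=0 FIRE
t=11: input=0 -> V=0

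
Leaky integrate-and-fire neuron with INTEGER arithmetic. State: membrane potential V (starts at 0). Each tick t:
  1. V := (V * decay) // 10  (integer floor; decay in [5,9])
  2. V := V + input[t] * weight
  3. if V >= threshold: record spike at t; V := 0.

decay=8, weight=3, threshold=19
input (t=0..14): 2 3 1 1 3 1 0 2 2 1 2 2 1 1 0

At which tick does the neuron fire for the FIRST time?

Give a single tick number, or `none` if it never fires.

Answer: 4

Derivation:
t=0: input=2 -> V=6
t=1: input=3 -> V=13
t=2: input=1 -> V=13
t=3: input=1 -> V=13
t=4: input=3 -> V=0 FIRE
t=5: input=1 -> V=3
t=6: input=0 -> V=2
t=7: input=2 -> V=7
t=8: input=2 -> V=11
t=9: input=1 -> V=11
t=10: input=2 -> V=14
t=11: input=2 -> V=17
t=12: input=1 -> V=16
t=13: input=1 -> V=15
t=14: input=0 -> V=12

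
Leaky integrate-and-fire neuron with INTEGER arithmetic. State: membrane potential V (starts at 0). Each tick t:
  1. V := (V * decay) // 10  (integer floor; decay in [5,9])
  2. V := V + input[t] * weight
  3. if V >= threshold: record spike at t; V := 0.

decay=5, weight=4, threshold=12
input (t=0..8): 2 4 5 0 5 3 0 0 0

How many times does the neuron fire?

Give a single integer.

t=0: input=2 -> V=8
t=1: input=4 -> V=0 FIRE
t=2: input=5 -> V=0 FIRE
t=3: input=0 -> V=0
t=4: input=5 -> V=0 FIRE
t=5: input=3 -> V=0 FIRE
t=6: input=0 -> V=0
t=7: input=0 -> V=0
t=8: input=0 -> V=0

Answer: 4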